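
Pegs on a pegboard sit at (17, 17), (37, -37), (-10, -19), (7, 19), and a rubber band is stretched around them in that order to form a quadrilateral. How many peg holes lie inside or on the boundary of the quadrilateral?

1300

Using the shoelace formula, 2A = |(17·(-37) − 37·17) + (37·(-19) − (-10)·(-37)) + ((-10)·19 − 7·(-19)) + (7·17 − 17·19)| = 2592, so the area is 1296.
The number of boundary lattice points is Σ gcd(|Δx|,|Δy|) = gcd(20,54) + gcd(47,18) + gcd(17,38) + gcd(10,2) = 2+1+1+2 = 6.
Pick's theorem gives I = A − B/2 + 1 = 1296 − 6/2 + 1 = 1294, so the closed region contains I + B = 1294 + 6 = 1300 lattice points.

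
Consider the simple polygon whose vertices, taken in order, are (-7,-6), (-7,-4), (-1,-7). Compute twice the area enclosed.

12

Using the shoelace formula, 2A = |[(-7)·(-4) − (-7)·(-6)] + [(-7)·(-7) − (-1)·(-4)] + [(-1)·(-6) − (-7)·(-7)]| = 12, so the area is 6.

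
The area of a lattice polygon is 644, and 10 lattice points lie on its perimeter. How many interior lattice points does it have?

Pick's theorem A = I + B/2 − 1 rearranges to I = A − B/2 + 1 = 644 − 10/2 + 1 = 640.

640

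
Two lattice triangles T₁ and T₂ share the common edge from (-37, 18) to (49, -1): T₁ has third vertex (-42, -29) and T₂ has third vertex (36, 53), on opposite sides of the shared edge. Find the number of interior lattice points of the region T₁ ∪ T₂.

4263

The union is the simple quadrilateral with vertices (-37, 18), (-42, -29), (49, -1), (36, 53) in order.
By the shoelace formula, twice the signed area is |((-37)·(-29) − (-42)·18) + ((-42)·(-1) − 49·(-29)) + (49·53 − 36·(-1)) + (36·18 − (-37)·53)| = 8534, so the area is 4267.
The number of boundary lattice points is Σ gcd(|Δx|,|Δy|) = gcd(5,47) + gcd(91,28) + gcd(13,54) + gcd(73,35) = 1+7+1+1 = 10.
By Pick's theorem I = A − B/2 + 1 = 4267 − 10/2 + 1 = 4263.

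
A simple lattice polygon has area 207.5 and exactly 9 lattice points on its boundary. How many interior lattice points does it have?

204

Pick's theorem A = I + B/2 − 1 rearranges to I = A − B/2 + 1 = 207.5 − 9/2 + 1 = 204.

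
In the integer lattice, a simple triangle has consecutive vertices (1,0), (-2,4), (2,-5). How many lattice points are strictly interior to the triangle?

Using the shoelace formula, 2A = |[1·4 − (-2)·0] + [(-2)·(-5) − 2·4] + [2·0 − 1·(-5)]| = 11, so the area is 5.5.
Along each edge there are gcd(|Δx|,|Δy|)+1 lattice points, so counting each shared vertex once the boundary has gcd(3,4) + gcd(4,9) + gcd(1,5) = 1+1+1 = 3.
By Pick's theorem A = I + B/2 − 1, so I = 5.5 − 3/2 + 1 = 5.

5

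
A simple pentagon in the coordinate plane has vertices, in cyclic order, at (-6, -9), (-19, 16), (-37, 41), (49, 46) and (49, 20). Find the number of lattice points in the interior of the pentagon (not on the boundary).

2866

The shoelace formula gives twice the area as |[(-6)·16 − (-19)·(-9)] + [(-19)·41 − (-37)·16] + [(-37)·46 − 49·41] + [49·20 − 49·46] + [49·(-9) − (-6)·20]| = 5760, so the area is 2880.
Summing gcd(|Δx|,|Δy|) over the edges gives the boundary count: gcd(13,25) + gcd(18,25) + gcd(86,5) + gcd(0,26) + gcd(55,29) = 1+1+1+26+1 = 30.
Pick's theorem gives I = A − B/2 + 1 = 2880 − 30/2 + 1 = 2866.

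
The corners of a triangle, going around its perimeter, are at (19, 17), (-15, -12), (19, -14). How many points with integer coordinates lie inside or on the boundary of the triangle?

Using the shoelace formula, 2A = |[19·(-12) − (-15)·17] + [(-15)·(-14) − 19·(-12)] + [19·17 − 19·(-14)]| = 1054, so the area is 527.
Summing gcd(|Δx|,|Δy|) over the edges gives the boundary count: gcd(34,29) + gcd(34,2) + gcd(0,31) = 1+2+31 = 34.
Pick's theorem gives I = A − B/2 + 1 = 527 − 34/2 + 1 = 511, so the closed region contains I + B = 511 + 34 = 545 lattice points.

545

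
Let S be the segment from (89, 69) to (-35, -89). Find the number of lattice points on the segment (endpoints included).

3

The number of lattice points on a segment between lattice points is gcd(|Δx|,|Δy|) + 1 = gcd(124,158) + 1 = 2 + 1 = 3.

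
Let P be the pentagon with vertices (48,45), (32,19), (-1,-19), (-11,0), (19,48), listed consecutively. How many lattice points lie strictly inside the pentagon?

Using the shoelace formula, 2A = |[48·19 − 32·45] + [32·(-19) − (-1)·19] + [(-1)·0 − (-11)·(-19)] + [(-11)·48 − 19·0] + [19·45 − 48·48]| = 3303, so the area is 1651.5.
The number of boundary lattice points is Σ gcd(|Δx|,|Δy|) = gcd(16,26) + gcd(33,38) + gcd(10,19) + gcd(30,48) + gcd(29,3) = 2+1+1+6+1 = 11.
Pick's theorem gives I = A − B/2 + 1 = 1651.5 − 11/2 + 1 = 1647.

1647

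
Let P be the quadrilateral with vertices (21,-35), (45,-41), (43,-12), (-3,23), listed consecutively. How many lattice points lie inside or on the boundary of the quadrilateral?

1262

By the shoelace formula, twice the signed area is |[21·(-41) − 45·(-35)] + [45·(-12) − 43·(-41)] + [43·23 − (-3)·(-12)] + [(-3)·(-35) − 21·23]| = 2512, so the area is 1256.
The number of boundary lattice points is Σ gcd(|Δx|,|Δy|) = gcd(24,6) + gcd(2,29) + gcd(46,35) + gcd(24,58) = 6+1+1+2 = 10.
Pick's theorem gives I = A − B/2 + 1 = 1256 − 10/2 + 1 = 1252, so the closed region contains I + B = 1252 + 10 = 1262 lattice points.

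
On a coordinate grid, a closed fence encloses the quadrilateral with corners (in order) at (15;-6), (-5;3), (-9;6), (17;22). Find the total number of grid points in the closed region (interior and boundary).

The shoelace formula gives twice the area as |[15·3 − (-5)·(-6)] + [(-5)·6 − (-9)·3] + [(-9)·22 − 17·6] + [17·(-6) − 15·22]| = 720, so the area is 360.
The number of boundary lattice points is Σ gcd(|Δx|,|Δy|) = gcd(20,9) + gcd(4,3) + gcd(26,16) + gcd(2,28) = 1+1+2+2 = 6.
Pick's theorem gives I = A − B/2 + 1 = 360 − 6/2 + 1 = 358, so the closed region contains I + B = 358 + 6 = 364 lattice points.

364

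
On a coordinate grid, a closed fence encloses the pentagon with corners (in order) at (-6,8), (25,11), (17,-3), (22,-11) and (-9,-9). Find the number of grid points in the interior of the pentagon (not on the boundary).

Using the shoelace formula, 2A = |[(-6)·11 − 25·8] + [25·(-3) − 17·11] + [17·(-11) − 22·(-3)] + [22·(-9) − (-9)·(-11)] + [(-9)·8 − (-6)·(-9)]| = 1072, so the area is 536.
Summing gcd(|Δx|,|Δy|) over the edges gives the boundary count: gcd(31,3) + gcd(8,14) + gcd(5,8) + gcd(31,2) + gcd(3,17) = 1+2+1+1+1 = 6.
Pick's theorem gives I = A − B/2 + 1 = 536 − 6/2 + 1 = 534.

534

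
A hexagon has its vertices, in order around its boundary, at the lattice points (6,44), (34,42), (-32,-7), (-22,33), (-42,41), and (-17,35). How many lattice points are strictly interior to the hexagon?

1289

By the shoelace formula, twice the signed area is |(6·42 − 34·44) + (34·(-7) − (-32)·42) + ((-32)·33 − (-22)·(-7)) + ((-22)·41 − (-42)·33) + ((-42)·35 − (-17)·41) + ((-17)·44 − 6·35)| = 2595, so the area is 1297.5.
Along each edge there are gcd(|Δx|,|Δy|)+1 lattice points, so counting each shared vertex once the boundary has gcd(28,2) + gcd(66,49) + gcd(10,40) + gcd(20,8) + gcd(25,6) + gcd(23,9) = 2+1+10+4+1+1 = 19.
By Pick's theorem A = I + B/2 − 1, so I = 1297.5 − 19/2 + 1 = 1289.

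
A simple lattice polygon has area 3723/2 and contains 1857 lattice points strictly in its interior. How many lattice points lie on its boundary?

11

Pick's theorem gives A = I + B/2 − 1, so B = 2(A − I + 1) = 2(3723/2 − 1857 + 1) = 11.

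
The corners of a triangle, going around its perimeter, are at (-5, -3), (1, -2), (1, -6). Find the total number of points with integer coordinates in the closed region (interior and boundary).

The shoelace formula gives twice the area as |[(-5)·(-2) − 1·(-3)] + [1·(-6) − 1·(-2)] + [1·(-3) − (-5)·(-6)]| = 24, so the area is 12.
Along each edge there are gcd(|Δx|,|Δy|)+1 lattice points, so counting each shared vertex once the boundary has gcd(6,1) + gcd(0,4) + gcd(6,3) = 1+4+3 = 8.
Pick's theorem gives I = A − B/2 + 1 = 12 − 8/2 + 1 = 9, so the closed region contains I + B = 9 + 8 = 17 lattice points.

17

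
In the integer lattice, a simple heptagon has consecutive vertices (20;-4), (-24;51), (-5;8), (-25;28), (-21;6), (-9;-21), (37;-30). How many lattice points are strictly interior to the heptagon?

1721

The shoelace formula gives twice the area as |(20·51 − (-24)·(-4)) + ((-24)·8 − (-5)·51) + ((-5)·28 − (-25)·8) + ((-25)·6 − (-21)·28) + ((-21)·(-21) − (-9)·6) + ((-9)·(-30) − 37·(-21)) + (37·(-4) − 20·(-30))| = 3479, so the area is 3479/2.
Summing gcd(|Δx|,|Δy|) over the edges gives the boundary count: gcd(44,55) + gcd(19,43) + gcd(20,20) + gcd(4,22) + gcd(12,27) + gcd(46,9) + gcd(17,26) = 11+1+20+2+3+1+1 = 39.
By Pick's theorem A = I + B/2 − 1, so I = 3479/2 − 39/2 + 1 = 1721.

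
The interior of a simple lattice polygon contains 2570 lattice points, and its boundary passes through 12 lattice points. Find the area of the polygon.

2575

By Pick's theorem, A = I + B/2 − 1 = 2570 + 12/2 − 1 = 2575.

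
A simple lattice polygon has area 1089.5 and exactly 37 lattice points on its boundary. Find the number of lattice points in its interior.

From Pick's theorem, I = A − B/2 + 1 = 1089.5 − 37/2 + 1 = 1072.

1072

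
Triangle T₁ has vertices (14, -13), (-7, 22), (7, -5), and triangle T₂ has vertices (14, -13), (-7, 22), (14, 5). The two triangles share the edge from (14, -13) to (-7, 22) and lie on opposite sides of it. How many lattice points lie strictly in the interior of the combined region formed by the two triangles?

The union is the simple quadrilateral with vertices (14, -13), (7, -5), (-7, 22), (14, 5) in order.
By the shoelace formula, twice the signed area is |[14·(-5) − 7·(-13)] + [7·22 − (-7)·(-5)] + [(-7)·5 − 14·22] + [14·(-13) − 14·5]| = 455, so the area is 455/2.
Along each edge there are gcd(|Δx|,|Δy|)+1 lattice points, so counting each shared vertex once the boundary has gcd(7,8) + gcd(14,27) + gcd(21,17) + gcd(0,18) = 1+1+1+18 = 21.
By Pick's theorem I = A − B/2 + 1 = 455/2 − 21/2 + 1 = 218.

218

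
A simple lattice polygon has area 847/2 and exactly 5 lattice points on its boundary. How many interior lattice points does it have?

Pick's theorem A = I + B/2 − 1 rearranges to I = A − B/2 + 1 = 847/2 − 5/2 + 1 = 422.

422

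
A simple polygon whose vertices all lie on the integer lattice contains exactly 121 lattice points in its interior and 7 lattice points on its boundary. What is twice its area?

247

By Pick's theorem, A = I + B/2 − 1 = 121 + 7/2 − 1 = 247/2.
Hence 2A = 247.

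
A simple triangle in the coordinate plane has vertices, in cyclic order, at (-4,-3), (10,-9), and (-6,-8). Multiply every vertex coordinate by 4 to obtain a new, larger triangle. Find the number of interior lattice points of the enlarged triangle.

649

Using the shoelace formula, 2A = |((-4)·(-9) − 10·(-3)) + (10·(-8) − (-6)·(-9)) + ((-6)·(-3) − (-4)·(-8))| = 82, so the area is 41.
Along each edge there are gcd(|Δx|,|Δy|)+1 lattice points, so counting each shared vertex once the boundary has gcd(14,6) + gcd(16,1) + gcd(2,5) = 2+1+1 = 4.
Scaling by 4 multiplies the area by 4² = 16 (so the new area is 656) and multiplies the boundary lattice-point count by 4, giving 16.
By Pick's theorem, the interior count of the dilated polygon is 656 − 16/2 + 1 = 649.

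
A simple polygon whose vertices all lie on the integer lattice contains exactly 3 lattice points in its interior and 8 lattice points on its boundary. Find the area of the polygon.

By Pick's theorem, A = I + B/2 − 1 = 3 + 8/2 − 1 = 6.

6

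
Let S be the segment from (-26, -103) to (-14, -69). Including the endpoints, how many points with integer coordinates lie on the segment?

3

The number of lattice points on a segment between lattice points is gcd(|Δx|,|Δy|) + 1 = gcd(12,34) + 1 = 2 + 1 = 3.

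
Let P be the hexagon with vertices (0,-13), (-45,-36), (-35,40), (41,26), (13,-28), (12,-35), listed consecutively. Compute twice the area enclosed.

7956

Using the shoelace formula, 2A = |[0·(-36) − (-45)·(-13)] + [(-45)·40 − (-35)·(-36)] + [(-35)·26 − 41·40] + [41·(-28) − 13·26] + [13·(-35) − 12·(-28)] + [12·(-13) − 0·(-35)]| = 7956, so the area is 3978.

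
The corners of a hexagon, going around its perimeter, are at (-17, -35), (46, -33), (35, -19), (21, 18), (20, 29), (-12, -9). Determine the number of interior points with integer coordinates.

2080

The shoelace formula gives twice the area as |[(-17)·(-33) − 46·(-35)] + [46·(-19) − 35·(-33)] + [35·18 − 21·(-19)] + [21·29 − 20·18] + [20·(-9) − (-12)·29] + [(-12)·(-35) − (-17)·(-9)]| = 4165, so the area is 2082.5.
Along each edge there are gcd(|Δx|,|Δy|)+1 lattice points, so counting each shared vertex once the boundary has gcd(63,2) + gcd(11,14) + gcd(14,37) + gcd(1,11) + gcd(32,38) + gcd(5,26) = 1+1+1+1+2+1 = 7.
By Pick's theorem A = I + B/2 − 1, so I = 2082.5 − 7/2 + 1 = 2080.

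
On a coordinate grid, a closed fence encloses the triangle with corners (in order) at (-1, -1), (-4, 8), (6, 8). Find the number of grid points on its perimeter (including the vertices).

The number of boundary lattice points is Σ gcd(|Δx|,|Δy|) = gcd(3,9) + gcd(10,0) + gcd(7,9) = 3+10+1 = 14.

14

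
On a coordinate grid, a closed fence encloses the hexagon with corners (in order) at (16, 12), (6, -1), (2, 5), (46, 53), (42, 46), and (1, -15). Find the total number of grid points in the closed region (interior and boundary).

The shoelace formula gives twice the area as |[16·(-1) − 6·12] + [6·5 − 2·(-1)] + [2·53 − 46·5] + [46·46 − 42·53] + [42·(-15) − 1·46] + [1·12 − 16·(-15)]| = 714, so the area is 357.
Summing gcd(|Δx|,|Δy|) over the edges gives the boundary count: gcd(10,13) + gcd(4,6) + gcd(44,48) + gcd(4,7) + gcd(41,61) + gcd(15,27) = 1+2+4+1+1+3 = 12.
Pick's theorem gives I = A − B/2 + 1 = 357 − 12/2 + 1 = 352, so the closed region contains I + B = 352 + 12 = 364 lattice points.

364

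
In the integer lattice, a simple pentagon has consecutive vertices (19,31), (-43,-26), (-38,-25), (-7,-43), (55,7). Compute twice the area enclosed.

6273

Using the shoelace formula, 2A = |[19·(-26) − (-43)·31] + [(-43)·(-25) − (-38)·(-26)] + [(-38)·(-43) − (-7)·(-25)] + [(-7)·7 − 55·(-43)] + [55·31 − 19·7]| = 6273, so the area is 6273/2.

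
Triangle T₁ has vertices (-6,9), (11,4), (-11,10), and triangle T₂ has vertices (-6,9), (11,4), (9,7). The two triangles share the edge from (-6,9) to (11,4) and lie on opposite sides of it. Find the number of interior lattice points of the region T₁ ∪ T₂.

23

The union is the simple quadrilateral with vertices (-6,9), (-11,10), (11,4), (9,7) in order.
Using the shoelace formula, 2A = |[(-6)·10 − (-11)·9] + [(-11)·4 − 11·10] + [11·7 − 9·4] + [9·9 − (-6)·7]| = 49, so the area is 49/2.
The number of boundary lattice points is Σ gcd(|Δx|,|Δy|) = gcd(5,1) + gcd(22,6) + gcd(2,3) + gcd(15,2) = 1+2+1+1 = 5.
By Pick's theorem I = A − B/2 + 1 = 49/2 − 5/2 + 1 = 23.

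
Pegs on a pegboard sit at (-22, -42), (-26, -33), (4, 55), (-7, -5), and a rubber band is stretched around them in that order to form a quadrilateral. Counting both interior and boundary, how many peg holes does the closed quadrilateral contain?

By the shoelace formula, twice the signed area is |((-22)·(-33) − (-26)·(-42)) + ((-26)·55 − 4·(-33)) + (4·(-5) − (-7)·55) + ((-7)·(-42) − (-22)·(-5))| = 1115, so the area is 557.5.
The number of boundary lattice points is Σ gcd(|Δx|,|Δy|) = gcd(4,9) + gcd(30,88) + gcd(11,60) + gcd(15,37) = 1+2+1+1 = 5.
Pick's theorem gives I = A − B/2 + 1 = 557.5 − 5/2 + 1 = 556, so the closed region contains I + B = 556 + 5 = 561 lattice points.

561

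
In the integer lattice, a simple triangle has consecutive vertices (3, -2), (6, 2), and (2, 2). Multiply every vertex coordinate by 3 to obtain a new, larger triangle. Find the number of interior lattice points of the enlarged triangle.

64

By the shoelace formula, twice the signed area is |[3·2 − 6·(-2)] + [6·2 − 2·2] + [2·(-2) − 3·2]| = 16, so the area is 8.
Summing gcd(|Δx|,|Δy|) over the edges gives the boundary count: gcd(3,4) + gcd(4,0) + gcd(1,4) = 1+4+1 = 6.
Scaling by 3 multiplies the area by 3² = 9 (so the new area is 72) and multiplies the boundary lattice-point count by 3, giving 18.
By Pick's theorem, the interior count of the dilated polygon is 72 − 18/2 + 1 = 64.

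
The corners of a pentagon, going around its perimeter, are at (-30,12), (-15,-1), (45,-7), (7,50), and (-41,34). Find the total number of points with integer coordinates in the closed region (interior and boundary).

2765

Using the shoelace formula, 2A = |[(-30)·(-1) − (-15)·12] + [(-15)·(-7) − 45·(-1)] + [45·50 − 7·(-7)] + [7·34 − (-41)·50] + [(-41)·12 − (-30)·34]| = 5475, so the area is 2737.5.
The number of boundary lattice points is Σ gcd(|Δx|,|Δy|) = gcd(15,13) + gcd(60,6) + gcd(38,57) + gcd(48,16) + gcd(11,22) = 1+6+19+16+11 = 53.
Pick's theorem gives I = A − B/2 + 1 = 2737.5 − 53/2 + 1 = 2712, so the closed region contains I + B = 2712 + 53 = 2765 lattice points.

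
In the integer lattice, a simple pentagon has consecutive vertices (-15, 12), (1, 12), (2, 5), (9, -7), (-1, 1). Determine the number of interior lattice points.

Using the shoelace formula, 2A = |[(-15)·12 − 1·12] + [1·5 − 2·12] + [2·(-7) − 9·5] + [9·1 − (-1)·(-7)] + [(-1)·12 − (-15)·1]| = 265, so the area is 132.5.
Along each edge there are gcd(|Δx|,|Δy|)+1 lattice points, so counting each shared vertex once the boundary has gcd(16,0) + gcd(1,7) + gcd(7,12) + gcd(10,8) + gcd(14,11) = 16+1+1+2+1 = 21.
Pick's theorem gives I = A − B/2 + 1 = 132.5 − 21/2 + 1 = 123.

123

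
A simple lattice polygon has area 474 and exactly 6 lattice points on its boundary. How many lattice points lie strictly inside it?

Pick's theorem A = I + B/2 − 1 rearranges to I = A − B/2 + 1 = 474 − 6/2 + 1 = 472.

472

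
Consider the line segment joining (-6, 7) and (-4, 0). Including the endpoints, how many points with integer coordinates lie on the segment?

2

The number of lattice points on a segment between lattice points is gcd(|Δx|,|Δy|) + 1 = gcd(2,7) + 1 = 1 + 1 = 2.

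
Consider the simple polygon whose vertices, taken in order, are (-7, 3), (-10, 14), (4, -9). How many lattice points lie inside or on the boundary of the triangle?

By the shoelace formula, twice the signed area is |((-7)·14 − (-10)·3) + ((-10)·(-9) − 4·14) + (4·3 − (-7)·(-9))| = 85, so the area is 85/2.
The number of boundary lattice points is Σ gcd(|Δx|,|Δy|) = gcd(3,11) + gcd(14,23) + gcd(11,12) = 1+1+1 = 3.
Pick's theorem gives I = A − B/2 + 1 = 85/2 − 3/2 + 1 = 42, so the closed region contains I + B = 42 + 3 = 45 lattice points.

45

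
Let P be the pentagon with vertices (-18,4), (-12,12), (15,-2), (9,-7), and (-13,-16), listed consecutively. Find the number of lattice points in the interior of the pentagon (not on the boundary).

489

Using the shoelace formula, 2A = |((-18)·12 − (-12)·4) + ((-12)·(-2) − 15·12) + (15·(-7) − 9·(-2)) + (9·(-16) − (-13)·(-7)) + ((-13)·4 − (-18)·(-16))| = 986, so the area is 493.
Along each edge there are gcd(|Δx|,|Δy|)+1 lattice points, so counting each shared vertex once the boundary has gcd(6,8) + gcd(27,14) + gcd(6,5) + gcd(22,9) + gcd(5,20) = 2+1+1+1+5 = 10.
Pick's theorem gives I = A − B/2 + 1 = 493 − 10/2 + 1 = 489.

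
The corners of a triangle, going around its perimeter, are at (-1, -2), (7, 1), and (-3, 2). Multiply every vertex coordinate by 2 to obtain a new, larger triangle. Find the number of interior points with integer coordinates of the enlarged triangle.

73

By the shoelace formula, twice the signed area is |((-1)·1 − 7·(-2)) + (7·2 − (-3)·1) + ((-3)·(-2) − (-1)·2)| = 38, so the area is 19.
Summing gcd(|Δx|,|Δy|) over the edges gives the boundary count: gcd(8,3) + gcd(10,1) + gcd(2,4) = 1+1+2 = 4.
Scaling by 2 multiplies the area by 2² = 4 (so the new area is 76) and multiplies the boundary lattice-point count by 2, giving 8.
By Pick's theorem, the interior count of the dilated polygon is 76 − 8/2 + 1 = 73.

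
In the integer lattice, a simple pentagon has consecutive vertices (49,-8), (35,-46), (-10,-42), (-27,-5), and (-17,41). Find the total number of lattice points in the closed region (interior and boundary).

4031

Using the shoelace formula, 2A = |(49·(-46) − 35·(-8)) + (35·(-42) − (-10)·(-46)) + ((-10)·(-5) − (-27)·(-42)) + ((-27)·41 − (-17)·(-5)) + ((-17)·(-8) − 49·41)| = 8053, so the area is 8053/2.
Along each edge there are gcd(|Δx|,|Δy|)+1 lattice points, so counting each shared vertex once the boundary has gcd(14,38) + gcd(45,4) + gcd(17,37) + gcd(10,46) + gcd(66,49) = 2+1+1+2+1 = 7.
Pick's theorem gives I = A − B/2 + 1 = 8053/2 − 7/2 + 1 = 4024, so the closed region contains I + B = 4024 + 7 = 4031 lattice points.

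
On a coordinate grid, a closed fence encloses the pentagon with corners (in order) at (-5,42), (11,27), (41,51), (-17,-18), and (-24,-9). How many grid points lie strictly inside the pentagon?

Using the shoelace formula, 2A = |[(-5)·27 − 11·42] + [11·51 − 41·27] + [41·(-18) − (-17)·51] + [(-17)·(-9) − (-24)·(-18)] + [(-24)·42 − (-5)·(-9)]| = 2346, so the area is 1173.
Summing gcd(|Δx|,|Δy|) over the edges gives the boundary count: gcd(16,15) + gcd(30,24) + gcd(58,69) + gcd(7,9) + gcd(19,51) = 1+6+1+1+1 = 10.
Pick's theorem gives I = A − B/2 + 1 = 1173 − 10/2 + 1 = 1169.

1169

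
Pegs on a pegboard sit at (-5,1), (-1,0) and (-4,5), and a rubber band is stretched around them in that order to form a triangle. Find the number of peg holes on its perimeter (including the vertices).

Along each edge there are gcd(|Δx|,|Δy|)+1 lattice points, so counting each shared vertex once the boundary has gcd(4,1) + gcd(3,5) + gcd(1,4) = 1+1+1 = 3.

3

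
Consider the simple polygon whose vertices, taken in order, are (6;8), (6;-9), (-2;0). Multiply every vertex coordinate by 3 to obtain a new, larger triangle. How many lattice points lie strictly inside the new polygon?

By the shoelace formula, twice the signed area is |[6·(-9) − 6·8] + [6·0 − (-2)·(-9)] + [(-2)·8 − 6·0]| = 136, so the area is 68.
Summing gcd(|Δx|,|Δy|) over the edges gives the boundary count: gcd(0,17) + gcd(8,9) + gcd(8,8) = 17+1+8 = 26.
Scaling by 3 multiplies the area by 3² = 9 (so the new area is 612) and multiplies the boundary lattice-point count by 3, giving 78.
By Pick's theorem, the interior count of the dilated polygon is 612 − 78/2 + 1 = 574.

574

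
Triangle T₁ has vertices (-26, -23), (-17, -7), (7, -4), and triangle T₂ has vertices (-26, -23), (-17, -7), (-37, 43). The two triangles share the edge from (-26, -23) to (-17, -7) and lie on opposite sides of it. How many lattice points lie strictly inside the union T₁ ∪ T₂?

The union is the simple quadrilateral with vertices (-26, -23), (7, -4), (-17, -7), (-37, 43) in order.
The shoelace formula gives twice the area as |[(-26)·(-4) − 7·(-23)] + [7·(-7) − (-17)·(-4)] + [(-17)·43 − (-37)·(-7)] + [(-37)·(-23) − (-26)·43]| = 1127, so the area is 563.5.
Along each edge there are gcd(|Δx|,|Δy|)+1 lattice points, so counting each shared vertex once the boundary has gcd(33,19) + gcd(24,3) + gcd(20,50) + gcd(11,66) = 1+3+10+11 = 25.
By Pick's theorem I = A − B/2 + 1 = 563.5 − 25/2 + 1 = 552.

552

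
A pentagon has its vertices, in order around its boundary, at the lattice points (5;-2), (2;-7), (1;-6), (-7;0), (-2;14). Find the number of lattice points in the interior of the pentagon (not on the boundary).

119

By the shoelace formula, twice the signed area is |[5·(-7) − 2·(-2)] + [2·(-6) − 1·(-7)] + [1·0 − (-7)·(-6)] + [(-7)·14 − (-2)·0] + [(-2)·(-2) − 5·14]| = 242, so the area is 121.
Along each edge there are gcd(|Δx|,|Δy|)+1 lattice points, so counting each shared vertex once the boundary has gcd(3,5) + gcd(1,1) + gcd(8,6) + gcd(5,14) + gcd(7,16) = 1+1+2+1+1 = 6.
Pick's theorem gives I = A − B/2 + 1 = 121 − 6/2 + 1 = 119.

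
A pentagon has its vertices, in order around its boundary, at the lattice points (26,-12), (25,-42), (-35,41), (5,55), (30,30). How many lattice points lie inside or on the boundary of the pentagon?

The shoelace formula gives twice the area as |(26·(-42) − 25·(-12)) + (25·41 − (-35)·(-42)) + ((-35)·55 − 5·41) + (5·30 − 30·55) + (30·(-12) − 26·30)| = 6007, so the area is 3003.5.
Along each edge there are gcd(|Δx|,|Δy|)+1 lattice points, so counting each shared vertex once the boundary has gcd(1,30) + gcd(60,83) + gcd(40,14) + gcd(25,25) + gcd(4,42) = 1+1+2+25+2 = 31.
Pick's theorem gives I = A − B/2 + 1 = 3003.5 − 31/2 + 1 = 2989, so the closed region contains I + B = 2989 + 31 = 3020 lattice points.

3020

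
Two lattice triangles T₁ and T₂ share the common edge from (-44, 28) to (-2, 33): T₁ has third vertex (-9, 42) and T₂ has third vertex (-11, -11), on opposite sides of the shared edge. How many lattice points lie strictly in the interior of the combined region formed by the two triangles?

1103

The union is the simple quadrilateral with vertices (-44, 28), (-9, 42), (-2, 33), (-11, -11) in order.
Using the shoelace formula, 2A = |((-44)·42 − (-9)·28) + ((-9)·33 − (-2)·42) + ((-2)·(-11) − (-11)·33) + ((-11)·28 − (-44)·(-11))| = 2216, so the area is 1108.
Along each edge there are gcd(|Δx|,|Δy|)+1 lattice points, so counting each shared vertex once the boundary has gcd(35,14) + gcd(7,9) + gcd(9,44) + gcd(33,39) = 7+1+1+3 = 12.
By Pick's theorem I = A − B/2 + 1 = 1108 − 12/2 + 1 = 1103.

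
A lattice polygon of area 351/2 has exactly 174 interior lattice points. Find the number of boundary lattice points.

Pick's theorem gives A = I + B/2 − 1, so B = 2(A − I + 1) = 2(351/2 − 174 + 1) = 5.

5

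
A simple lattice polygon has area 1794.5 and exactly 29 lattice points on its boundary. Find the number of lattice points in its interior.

1781

Pick's theorem A = I + B/2 − 1 rearranges to I = A − B/2 + 1 = 1794.5 − 29/2 + 1 = 1781.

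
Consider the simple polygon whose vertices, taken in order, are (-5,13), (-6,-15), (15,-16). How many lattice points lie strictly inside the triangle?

The shoelace formula gives twice the area as |((-5)·(-15) − (-6)·13) + ((-6)·(-16) − 15·(-15)) + (15·13 − (-5)·(-16))| = 589, so the area is 294.5.
Along each edge there are gcd(|Δx|,|Δy|)+1 lattice points, so counting each shared vertex once the boundary has gcd(1,28) + gcd(21,1) + gcd(20,29) = 1+1+1 = 3.
Pick's theorem gives I = A − B/2 + 1 = 294.5 − 3/2 + 1 = 294.

294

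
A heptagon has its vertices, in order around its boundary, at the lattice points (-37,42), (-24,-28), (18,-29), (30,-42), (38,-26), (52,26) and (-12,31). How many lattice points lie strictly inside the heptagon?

Using the shoelace formula, 2A = |((-37)·(-28) − (-24)·42) + ((-24)·(-29) − 18·(-28)) + (18·(-42) − 30·(-29)) + (30·(-26) − 38·(-42)) + (38·26 − 52·(-26)) + (52·31 − (-12)·26) + ((-12)·42 − (-37)·31)| = 9081, so the area is 9081/2.
Along each edge there are gcd(|Δx|,|Δy|)+1 lattice points, so counting each shared vertex once the boundary has gcd(13,70) + gcd(42,1) + gcd(12,13) + gcd(8,16) + gcd(14,52) + gcd(64,5) + gcd(25,11) = 1+1+1+8+2+1+1 = 15.
By Pick's theorem A = I + B/2 − 1, so I = 9081/2 − 15/2 + 1 = 4534.

4534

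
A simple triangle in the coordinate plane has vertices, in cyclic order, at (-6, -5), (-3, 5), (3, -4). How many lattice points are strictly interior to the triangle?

42

The shoelace formula gives twice the area as |((-6)·5 − (-3)·(-5)) + ((-3)·(-4) − 3·5) + (3·(-5) − (-6)·(-4))| = 87, so the area is 87/2.
Summing gcd(|Δx|,|Δy|) over the edges gives the boundary count: gcd(3,10) + gcd(6,9) + gcd(9,1) = 1+3+1 = 5.
Pick's theorem gives I = A − B/2 + 1 = 87/2 − 5/2 + 1 = 42.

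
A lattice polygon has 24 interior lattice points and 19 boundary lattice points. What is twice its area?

65

Pick's theorem states A = I + B/2 − 1, so A = 24 + 19/2 − 1 = 65/2.
Hence 2A = 65.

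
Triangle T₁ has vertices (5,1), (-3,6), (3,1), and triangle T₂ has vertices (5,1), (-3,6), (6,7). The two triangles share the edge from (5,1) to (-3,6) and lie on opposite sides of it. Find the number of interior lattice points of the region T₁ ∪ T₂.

30

The union is the simple quadrilateral with vertices (5,1), (3,1), (-3,6), (6,7) in order.
Using the shoelace formula, 2A = |[5·1 − 3·1] + [3·6 − (-3)·1] + [(-3)·7 − 6·6] + [6·1 − 5·7]| = 63, so the area is 31.5.
Along each edge there are gcd(|Δx|,|Δy|)+1 lattice points, so counting each shared vertex once the boundary has gcd(2,0) + gcd(6,5) + gcd(9,1) + gcd(1,6) = 2+1+1+1 = 5.
By Pick's theorem I = A − B/2 + 1 = 31.5 − 5/2 + 1 = 30.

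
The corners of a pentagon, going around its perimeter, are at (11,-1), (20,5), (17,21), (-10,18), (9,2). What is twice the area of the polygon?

The shoelace formula gives twice the area as |(11·5 − 20·(-1)) + (20·21 − 17·5) + (17·18 − (-10)·21) + ((-10)·2 − 9·18) + (9·(-1) − 11·2)| = 713, so the area is 356.5.

713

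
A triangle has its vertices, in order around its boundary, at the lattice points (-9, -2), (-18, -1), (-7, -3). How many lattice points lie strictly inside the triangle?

By the shoelace formula, twice the signed area is |((-9)·(-1) − (-18)·(-2)) + ((-18)·(-3) − (-7)·(-1)) + ((-7)·(-2) − (-9)·(-3))| = 7, so the area is 7/2.
Along each edge there are gcd(|Δx|,|Δy|)+1 lattice points, so counting each shared vertex once the boundary has gcd(9,1) + gcd(11,2) + gcd(2,1) = 1+1+1 = 3.
Pick's theorem gives I = A − B/2 + 1 = 7/2 − 3/2 + 1 = 3.

3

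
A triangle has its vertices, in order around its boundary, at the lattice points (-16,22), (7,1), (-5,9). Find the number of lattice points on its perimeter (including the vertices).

Summing gcd(|Δx|,|Δy|) over the edges gives the boundary count: gcd(23,21) + gcd(12,8) + gcd(11,13) = 1+4+1 = 6.

6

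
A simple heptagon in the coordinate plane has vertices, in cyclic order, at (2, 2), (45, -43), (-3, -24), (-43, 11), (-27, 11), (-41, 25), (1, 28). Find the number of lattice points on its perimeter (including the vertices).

Summing gcd(|Δx|,|Δy|) over the edges gives the boundary count: gcd(43,45) + gcd(48,19) + gcd(40,35) + gcd(16,0) + gcd(14,14) + gcd(42,3) + gcd(1,26) = 1+1+5+16+14+3+1 = 41.

41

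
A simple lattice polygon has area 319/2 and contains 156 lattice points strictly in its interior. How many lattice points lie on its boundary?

9

Pick's theorem gives A = I + B/2 − 1, so B = 2(A − I + 1) = 2(319/2 − 156 + 1) = 9.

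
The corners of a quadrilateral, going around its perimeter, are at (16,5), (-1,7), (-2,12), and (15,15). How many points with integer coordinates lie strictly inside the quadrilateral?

Using the shoelace formula, 2A = |(16·7 − (-1)·5) + ((-1)·12 − (-2)·7) + ((-2)·15 − 15·12) + (15·5 − 16·15)| = 256, so the area is 128.
The number of boundary lattice points is Σ gcd(|Δx|,|Δy|) = gcd(17,2) + gcd(1,5) + gcd(17,3) + gcd(1,10) = 1+1+1+1 = 4.
Pick's theorem gives I = A − B/2 + 1 = 128 − 4/2 + 1 = 127.

127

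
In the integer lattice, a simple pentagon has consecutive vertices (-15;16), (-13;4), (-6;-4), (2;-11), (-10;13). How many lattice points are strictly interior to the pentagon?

117

By the shoelace formula, twice the signed area is |[(-15)·4 − (-13)·16] + [(-13)·(-4) − (-6)·4] + [(-6)·(-11) − 2·(-4)] + [2·13 − (-10)·(-11)] + [(-10)·16 − (-15)·13]| = 249, so the area is 249/2.
Along each edge there are gcd(|Δx|,|Δy|)+1 lattice points, so counting each shared vertex once the boundary has gcd(2,12) + gcd(7,8) + gcd(8,7) + gcd(12,24) + gcd(5,3) = 2+1+1+12+1 = 17.
Pick's theorem gives I = A − B/2 + 1 = 249/2 − 17/2 + 1 = 117.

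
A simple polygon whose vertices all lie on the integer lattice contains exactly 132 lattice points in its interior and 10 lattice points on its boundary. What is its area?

Pick's theorem states A = I + B/2 − 1, so A = 132 + 10/2 − 1 = 136.

136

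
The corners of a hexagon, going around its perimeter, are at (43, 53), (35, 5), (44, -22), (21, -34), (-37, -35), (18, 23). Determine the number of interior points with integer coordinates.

2945

By the shoelace formula, twice the signed area is |[43·5 − 35·53] + [35·(-22) − 44·5] + [44·(-34) − 21·(-22)] + [21·(-35) − (-37)·(-34)] + [(-37)·23 − 18·(-35)] + [18·53 − 43·23]| = 5913, so the area is 2956.5.
Along each edge there are gcd(|Δx|,|Δy|)+1 lattice points, so counting each shared vertex once the boundary has gcd(8,48) + gcd(9,27) + gcd(23,12) + gcd(58,1) + gcd(55,58) + gcd(25,30) = 8+9+1+1+1+5 = 25.
By Pick's theorem A = I + B/2 − 1, so I = 2956.5 − 25/2 + 1 = 2945.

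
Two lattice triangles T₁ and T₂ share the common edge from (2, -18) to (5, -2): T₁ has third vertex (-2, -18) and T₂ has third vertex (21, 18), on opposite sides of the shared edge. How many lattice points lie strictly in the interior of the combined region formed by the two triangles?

126

The union is the simple quadrilateral with vertices (2, -18), (-2, -18), (5, -2), (21, 18) in order.
By the shoelace formula, twice the signed area is |[2·(-18) − (-2)·(-18)] + [(-2)·(-2) − 5·(-18)] + [5·18 − 21·(-2)] + [21·(-18) − 2·18]| = 260, so the area is 130.
Along each edge there are gcd(|Δx|,|Δy|)+1 lattice points, so counting each shared vertex once the boundary has gcd(4,0) + gcd(7,16) + gcd(16,20) + gcd(19,36) = 4+1+4+1 = 10.
By Pick's theorem I = A − B/2 + 1 = 130 − 10/2 + 1 = 126.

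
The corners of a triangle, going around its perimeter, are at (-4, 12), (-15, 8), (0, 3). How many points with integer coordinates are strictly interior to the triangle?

55

Using the shoelace formula, 2A = |((-4)·8 − (-15)·12) + ((-15)·3 − 0·8) + (0·12 − (-4)·3)| = 115, so the area is 115/2.
Summing gcd(|Δx|,|Δy|) over the edges gives the boundary count: gcd(11,4) + gcd(15,5) + gcd(4,9) = 1+5+1 = 7.
Pick's theorem gives I = A − B/2 + 1 = 115/2 − 7/2 + 1 = 55.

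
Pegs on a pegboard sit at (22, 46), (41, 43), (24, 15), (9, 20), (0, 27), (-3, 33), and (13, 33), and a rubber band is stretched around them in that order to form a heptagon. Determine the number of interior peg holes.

659

The shoelace formula gives twice the area as |(22·43 − 41·46) + (41·15 − 24·43) + (24·20 − 9·15) + (9·27 − 0·20) + (0·33 − (-3)·27) + ((-3)·33 − 13·33) + (13·46 − 22·33)| = 1344, so the area is 672.
The number of boundary lattice points is Σ gcd(|Δx|,|Δy|) = gcd(19,3) + gcd(17,28) + gcd(15,5) + gcd(9,7) + gcd(3,6) + gcd(16,0) + gcd(9,13) = 1+1+5+1+3+16+1 = 28.
Pick's theorem gives I = A − B/2 + 1 = 672 − 28/2 + 1 = 659.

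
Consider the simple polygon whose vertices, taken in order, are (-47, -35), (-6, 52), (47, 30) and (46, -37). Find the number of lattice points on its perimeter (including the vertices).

4

Along each edge there are gcd(|Δx|,|Δy|)+1 lattice points, so counting each shared vertex once the boundary has gcd(41,87) + gcd(53,22) + gcd(1,67) + gcd(93,2) = 1+1+1+1 = 4.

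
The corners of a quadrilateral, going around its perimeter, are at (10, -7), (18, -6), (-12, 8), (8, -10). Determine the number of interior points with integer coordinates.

117

The shoelace formula gives twice the area as |(10·(-6) − 18·(-7)) + (18·8 − (-12)·(-6)) + ((-12)·(-10) − 8·8) + (8·(-7) − 10·(-10))| = 238, so the area is 119.
The number of boundary lattice points is Σ gcd(|Δx|,|Δy|) = gcd(8,1) + gcd(30,14) + gcd(20,18) + gcd(2,3) = 1+2+2+1 = 6.
Pick's theorem gives I = A − B/2 + 1 = 119 − 6/2 + 1 = 117.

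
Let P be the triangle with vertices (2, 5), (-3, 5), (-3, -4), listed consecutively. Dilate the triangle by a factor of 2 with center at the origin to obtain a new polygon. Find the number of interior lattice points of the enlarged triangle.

Using the shoelace formula, 2A = |[2·5 − (-3)·5] + [(-3)·(-4) − (-3)·5] + [(-3)·5 − 2·(-4)]| = 45, so the area is 45/2.
Summing gcd(|Δx|,|Δy|) over the edges gives the boundary count: gcd(5,0) + gcd(0,9) + gcd(5,9) = 5+9+1 = 15.
Scaling by 2 multiplies the area by 2² = 4 (so the new area is 90) and multiplies the boundary lattice-point count by 2, giving 30.
By Pick's theorem, the interior count of the dilated polygon is 90 − 30/2 + 1 = 76.

76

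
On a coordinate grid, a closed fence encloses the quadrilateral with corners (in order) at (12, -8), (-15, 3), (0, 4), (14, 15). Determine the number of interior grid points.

Using the shoelace formula, 2A = |[12·3 − (-15)·(-8)] + [(-15)·4 − 0·3] + [0·15 − 14·4] + [14·(-8) − 12·15]| = 492, so the area is 246.
Along each edge there are gcd(|Δx|,|Δy|)+1 lattice points, so counting each shared vertex once the boundary has gcd(27,11) + gcd(15,1) + gcd(14,11) + gcd(2,23) = 1+1+1+1 = 4.
By Pick's theorem A = I + B/2 − 1, so I = 246 − 4/2 + 1 = 245.

245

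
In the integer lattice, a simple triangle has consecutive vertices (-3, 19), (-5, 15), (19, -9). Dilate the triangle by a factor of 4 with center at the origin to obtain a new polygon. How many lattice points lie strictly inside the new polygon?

By the shoelace formula, twice the signed area is |[(-3)·15 − (-5)·19] + [(-5)·(-9) − 19·15] + [19·19 − (-3)·(-9)]| = 144, so the area is 72.
The number of boundary lattice points is Σ gcd(|Δx|,|Δy|) = gcd(2,4) + gcd(24,24) + gcd(22,28) = 2+24+2 = 28.
Scaling by 4 multiplies the area by 4² = 16 (so the new area is 1152) and multiplies the boundary lattice-point count by 4, giving 112.
By Pick's theorem, the interior count of the dilated polygon is 1152 − 112/2 + 1 = 1097.

1097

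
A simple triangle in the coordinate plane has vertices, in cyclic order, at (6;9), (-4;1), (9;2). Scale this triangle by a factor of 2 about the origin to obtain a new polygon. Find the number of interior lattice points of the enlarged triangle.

185

By the shoelace formula, twice the signed area is |(6·1 − (-4)·9) + ((-4)·2 − 9·1) + (9·9 − 6·2)| = 94, so the area is 47.
Along each edge there are gcd(|Δx|,|Δy|)+1 lattice points, so counting each shared vertex once the boundary has gcd(10,8) + gcd(13,1) + gcd(3,7) = 2+1+1 = 4.
Scaling by 2 multiplies the area by 2² = 4 (so the new area is 188) and multiplies the boundary lattice-point count by 2, giving 8.
By Pick's theorem, the interior count of the dilated polygon is 188 − 8/2 + 1 = 185.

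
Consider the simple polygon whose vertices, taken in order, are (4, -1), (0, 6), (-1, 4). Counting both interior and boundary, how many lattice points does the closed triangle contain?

Using the shoelace formula, 2A = |(4·6 − 0·(-1)) + (0·4 − (-1)·6) + ((-1)·(-1) − 4·4)| = 15, so the area is 15/2.
Summing gcd(|Δx|,|Δy|) over the edges gives the boundary count: gcd(4,7) + gcd(1,2) + gcd(5,5) = 1+1+5 = 7.
Pick's theorem gives I = A − B/2 + 1 = 15/2 − 7/2 + 1 = 5, so the closed region contains I + B = 5 + 7 = 12 lattice points.

12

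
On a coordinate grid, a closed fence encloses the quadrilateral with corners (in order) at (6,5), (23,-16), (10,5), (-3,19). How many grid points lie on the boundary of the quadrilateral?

Along each edge there are gcd(|Δx|,|Δy|)+1 lattice points, so counting each shared vertex once the boundary has gcd(17,21) + gcd(13,21) + gcd(13,14) + gcd(9,14) = 1+1+1+1 = 4.

4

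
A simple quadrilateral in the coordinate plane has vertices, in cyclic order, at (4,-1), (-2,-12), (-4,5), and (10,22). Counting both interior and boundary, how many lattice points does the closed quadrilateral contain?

The shoelace formula gives twice the area as |[4·(-12) − (-2)·(-1)] + [(-2)·5 − (-4)·(-12)] + [(-4)·22 − 10·5] + [10·(-1) − 4·22]| = 344, so the area is 172.
Along each edge there are gcd(|Δx|,|Δy|)+1 lattice points, so counting each shared vertex once the boundary has gcd(6,11) + gcd(2,17) + gcd(14,17) + gcd(6,23) = 1+1+1+1 = 4.
Pick's theorem gives I = A − B/2 + 1 = 172 − 4/2 + 1 = 171, so the closed region contains I + B = 171 + 4 = 175 lattice points.

175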